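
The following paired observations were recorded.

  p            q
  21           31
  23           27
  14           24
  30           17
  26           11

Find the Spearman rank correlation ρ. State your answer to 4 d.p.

Rank p: 2, 3, 1, 5, 4
Rank q: 5, 4, 3, 2, 1
d = rank(p) − rank(q): -3, -1, -2, 3, 3; Σd² = 32
ρ = 1 − 6Σd² / [n(n²−1)] = 1 − 6×32 / (5×24) = 1 − 192/120 ≈ -0.6000

-0.6000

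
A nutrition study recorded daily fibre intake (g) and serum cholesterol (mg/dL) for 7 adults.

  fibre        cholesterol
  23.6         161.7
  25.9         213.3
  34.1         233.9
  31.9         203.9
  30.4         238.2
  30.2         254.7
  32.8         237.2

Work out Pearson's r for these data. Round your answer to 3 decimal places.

n = 7, Σx = 208.9, Σy = 1542.9, Σx² = 6320.23, Σy² = 345803.37, Σxy = 46534.37
nΣxy − ΣxΣy = 325740.59 − 322311.81 = 3428.78
nΣx² − (Σx)² = 44241.61 − 43639.21 = 602.4; nΣy² − (Σy)² = 2420623.59 − 2380540.41 = 40083.18
r = 3428.78 / √(602.4 × 40083.18) = 3428.78 / 4913.8689 ≈ 0.698

0.698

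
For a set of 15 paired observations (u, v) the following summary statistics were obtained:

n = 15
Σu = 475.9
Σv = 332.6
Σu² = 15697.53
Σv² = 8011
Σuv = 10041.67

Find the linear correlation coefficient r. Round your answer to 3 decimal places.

-0.827

r = (nΣuv − ΣuΣv) / √[(nΣu² − (Σu)²)(nΣv² − (Σv)²)]
Numerator: 15×10041.67 − 475.9×332.6 = -7659.29
Denominator: √[(235462.95 − 226480.81)(120165 − 110622.76)] = √[8982.14 × 9542.24] = 9257.9553
r = -7659.29 / 9257.9553 ≈ -0.827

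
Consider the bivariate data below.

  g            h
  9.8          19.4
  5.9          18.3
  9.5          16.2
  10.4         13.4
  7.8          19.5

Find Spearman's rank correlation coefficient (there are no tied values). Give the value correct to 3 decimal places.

Rank g: 4, 1, 3, 5, 2
Rank h: 4, 3, 2, 1, 5
d = rank(g) − rank(h): 0, -2, 1, 4, -3; Σd² = 30
ρ = 1 − 6Σd² / [n(n²−1)] = 1 − 6×30 / (5×24) = 1 − 180/120 ≈ -0.500

-0.500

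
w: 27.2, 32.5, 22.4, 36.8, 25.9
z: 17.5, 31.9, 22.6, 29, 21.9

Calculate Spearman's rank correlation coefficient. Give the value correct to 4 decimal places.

Rank w: 3, 4, 1, 5, 2
Rank z: 1, 5, 3, 4, 2
d = rank(w) − rank(z): 2, -1, -2, 1, 0; Σd² = 10
ρ = 1 − 6Σd² / [n(n²−1)] = 1 − 6×10 / (5×24) = 1 − 60/120 ≈ 0.5000

0.5000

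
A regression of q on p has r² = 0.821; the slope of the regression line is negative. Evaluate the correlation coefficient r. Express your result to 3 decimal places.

|r| = √0.821 = 0.906
The association is negative, so r = −0.906.

-0.906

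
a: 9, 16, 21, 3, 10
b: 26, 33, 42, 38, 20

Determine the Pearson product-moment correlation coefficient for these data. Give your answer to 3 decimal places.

n = 5, Σa = 59, Σb = 159, Σa² = 887, Σb² = 5373, Σab = 1958
nΣab − ΣaΣb = 9790 − 9381 = 409
nΣa² − (Σa)² = 4435 − 3481 = 954; nΣb² − (Σb)² = 26865 − 25281 = 1584
r = 409 / √(954 × 1584) = 409 / 1229.2827 ≈ 0.333

0.333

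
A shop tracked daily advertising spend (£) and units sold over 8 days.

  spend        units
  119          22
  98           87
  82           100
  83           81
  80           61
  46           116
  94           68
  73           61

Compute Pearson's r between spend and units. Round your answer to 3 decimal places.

-0.749

n = 8, Σx = 675, Σy = 596, Σx² = 60059, Σy² = 50136, Σxy = 47128
nΣxy − ΣxΣy = 377024 − 402300 = -25276
nΣx² − (Σx)² = 480472 − 455625 = 24847; nΣy² − (Σy)² = 401088 − 355216 = 45872
r = -25276 / √(24847 × 45872) = -25276 / 33760.6514 ≈ -0.749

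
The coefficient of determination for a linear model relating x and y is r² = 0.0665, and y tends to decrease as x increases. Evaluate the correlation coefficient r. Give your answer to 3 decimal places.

|r| = √0.0665 = 0.258
The association is negative, so r = −0.258.

-0.258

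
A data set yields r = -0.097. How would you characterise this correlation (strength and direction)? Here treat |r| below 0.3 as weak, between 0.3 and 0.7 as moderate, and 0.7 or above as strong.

weak negative

r = -0.097 < 0 so the relationship is negative.
|r| = 0.097, which falls in the weak range.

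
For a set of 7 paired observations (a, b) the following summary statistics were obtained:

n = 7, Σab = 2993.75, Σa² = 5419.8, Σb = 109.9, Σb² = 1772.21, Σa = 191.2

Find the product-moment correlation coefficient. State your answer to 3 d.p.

-0.084

r = (nΣab − ΣaΣb) / √[(nΣa² − (Σa)²)(nΣb² − (Σb)²)]
Numerator: 7×2993.75 − 191.2×109.9 = -56.63
Denominator: √[(37938.6 − 36557.44)(12405.47 − 12078.01)] = √[1381.16 × 327.46] = 672.5137
r = -56.63 / 672.5137 ≈ -0.084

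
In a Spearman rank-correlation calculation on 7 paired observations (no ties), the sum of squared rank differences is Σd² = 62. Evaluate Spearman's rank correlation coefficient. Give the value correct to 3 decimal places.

-0.107

ρ = 1 − 6Σd² / [n(n²−1)] = 1 − 6×62 / (7×48)
  = 1 − 372/336 = 1 − 1.1071 ≈ -0.107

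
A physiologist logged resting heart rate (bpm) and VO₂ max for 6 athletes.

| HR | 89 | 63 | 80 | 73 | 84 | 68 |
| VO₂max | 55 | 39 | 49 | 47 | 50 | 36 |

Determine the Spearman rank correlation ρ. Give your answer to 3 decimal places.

Rank HR: 6, 1, 4, 3, 5, 2
Rank VO₂max: 6, 2, 4, 3, 5, 1
d = rank(HR) − rank(VO₂max): 0, -1, 0, 0, 0, 1; Σd² = 2
ρ = 1 − 6Σd² / [n(n²−1)] = 1 − 6×2 / (6×35) = 1 − 12/210 ≈ 0.943

0.943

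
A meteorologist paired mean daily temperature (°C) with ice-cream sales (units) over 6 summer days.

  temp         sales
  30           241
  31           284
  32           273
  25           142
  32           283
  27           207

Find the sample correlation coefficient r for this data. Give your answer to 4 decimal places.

0.9709

n = 6, Σx = 177, Σy = 1430, Σx² = 5263, Σy² = 356368, Σxy = 42965
nΣxy − ΣxΣy = 257790 − 253110 = 4680
nΣx² − (Σx)² = 31578 − 31329 = 249; nΣy² − (Σy)² = 2138208 − 2044900 = 93308
r = 4680 / √(249 × 93308) = 4680 / 4820.1340 ≈ 0.9709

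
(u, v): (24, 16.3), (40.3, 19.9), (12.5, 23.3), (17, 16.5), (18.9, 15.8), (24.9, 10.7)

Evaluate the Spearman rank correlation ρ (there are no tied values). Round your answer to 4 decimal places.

Rank u: 4, 6, 1, 2, 3, 5
Rank v: 3, 5, 6, 4, 2, 1
d = rank(u) − rank(v): 1, 1, -5, -2, 1, 4; Σd² = 48
ρ = 1 − 6Σd² / [n(n²−1)] = 1 − 6×48 / (6×35) = 1 − 288/210 ≈ -0.3714

-0.3714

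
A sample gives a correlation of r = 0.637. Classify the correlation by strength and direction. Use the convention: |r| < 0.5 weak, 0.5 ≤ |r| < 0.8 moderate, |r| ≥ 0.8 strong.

moderate positive

r = 0.637 > 0 so the relationship is positive.
|r| = 0.637, which falls in the moderate range.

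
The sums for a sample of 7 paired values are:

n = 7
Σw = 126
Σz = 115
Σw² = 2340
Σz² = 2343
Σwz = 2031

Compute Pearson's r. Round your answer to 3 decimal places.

-0.216

r = (nΣwz − ΣwΣz) / √[(nΣw² − (Σw)²)(nΣz² − (Σz)²)]
Numerator: 7×2031 − 126×115 = -273
Denominator: √[(16380 − 15876)(16401 − 13225)] = √[504 × 3176] = 1265.1893
r = -273 / 1265.1893 ≈ -0.216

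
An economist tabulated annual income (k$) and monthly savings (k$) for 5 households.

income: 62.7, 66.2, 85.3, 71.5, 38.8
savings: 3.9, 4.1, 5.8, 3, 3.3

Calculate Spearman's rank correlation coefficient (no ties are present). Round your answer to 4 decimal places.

0.4000

Rank income: 2, 3, 5, 4, 1
Rank savings: 3, 4, 5, 1, 2
d = rank(income) − rank(savings): -1, -1, 0, 3, -1; Σd² = 12
ρ = 1 − 6Σd² / [n(n²−1)] = 1 − 6×12 / (5×24) = 1 − 72/120 ≈ 0.4000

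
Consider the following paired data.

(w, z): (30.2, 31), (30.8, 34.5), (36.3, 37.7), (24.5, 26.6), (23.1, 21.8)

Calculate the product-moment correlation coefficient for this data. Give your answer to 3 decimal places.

0.964

n = 5, Σw = 144.9, Σz = 151.6, Σw² = 4312.23, Σz² = 4755.34, Σwz = 4522.59
nΣwz − ΣwΣz = 22612.95 − 21966.84 = 646.11
nΣw² − (Σw)² = 21561.15 − 20996.01 = 565.14; nΣz² − (Σz)² = 23776.7 − 22982.56 = 794.14
r = 646.11 / √(565.14 × 794.14) = 646.11 / 669.9256 ≈ 0.964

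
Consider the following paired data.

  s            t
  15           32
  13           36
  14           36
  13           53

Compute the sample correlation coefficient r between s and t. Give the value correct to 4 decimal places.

n = 4, Σs = 55, Σt = 157, Σs² = 759, Σt² = 6425, Σst = 2141
nΣst − ΣsΣt = 8564 − 8635 = -71
nΣs² − (Σs)² = 3036 − 3025 = 11; nΣt² − (Σt)² = 25700 − 24649 = 1051
r = -71 / √(11 × 1051) = -71 / 107.5221 ≈ -0.6603

-0.6603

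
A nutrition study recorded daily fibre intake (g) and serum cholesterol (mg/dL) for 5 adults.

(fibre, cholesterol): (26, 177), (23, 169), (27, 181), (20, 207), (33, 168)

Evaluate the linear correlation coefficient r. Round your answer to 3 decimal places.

n = 5, Σx = 129, Σy = 902, Σx² = 3423, Σy² = 163724, Σxy = 23060
nΣxy − ΣxΣy = 115300 − 116358 = -1058
nΣx² − (Σx)² = 17115 − 16641 = 474; nΣy² − (Σy)² = 818620 − 813604 = 5016
r = -1058 / √(474 × 5016) = -1058 / 1541.9416 ≈ -0.686

-0.686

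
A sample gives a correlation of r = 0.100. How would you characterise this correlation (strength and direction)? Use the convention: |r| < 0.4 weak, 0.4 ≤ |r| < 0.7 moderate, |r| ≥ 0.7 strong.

r = 0.100 > 0 so the relationship is positive.
|r| = 0.100, which falls in the weak range.

weak positive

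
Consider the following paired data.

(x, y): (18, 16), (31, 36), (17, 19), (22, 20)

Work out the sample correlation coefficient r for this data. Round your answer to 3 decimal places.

n = 4, Σx = 88, Σy = 91, Σx² = 2058, Σy² = 2313, Σxy = 2167
nΣxy − ΣxΣy = 8668 − 8008 = 660
nΣx² − (Σx)² = 8232 − 7744 = 488; nΣy² − (Σy)² = 9252 − 8281 = 971
r = 660 / √(488 × 971) = 660 / 688.3662 ≈ 0.959

0.959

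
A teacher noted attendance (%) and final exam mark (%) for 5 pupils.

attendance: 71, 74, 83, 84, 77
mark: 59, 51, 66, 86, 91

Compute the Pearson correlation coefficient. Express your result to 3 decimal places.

n = 5, Σx = 389, Σy = 353, Σx² = 30391, Σy² = 26115, Σxy = 27672
nΣxy − ΣxΣy = 138360 − 137317 = 1043
nΣx² − (Σx)² = 151955 − 151321 = 634; nΣy² − (Σy)² = 130575 − 124609 = 5966
r = 1043 / √(634 × 5966) = 1043 / 1944.8506 ≈ 0.536

0.536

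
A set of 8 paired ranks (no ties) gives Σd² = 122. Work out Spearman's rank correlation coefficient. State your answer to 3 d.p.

ρ = 1 − 6Σd² / [n(n²−1)] = 1 − 6×122 / (8×63)
  = 1 − 732/504 = 1 − 1.4524 ≈ -0.452

-0.452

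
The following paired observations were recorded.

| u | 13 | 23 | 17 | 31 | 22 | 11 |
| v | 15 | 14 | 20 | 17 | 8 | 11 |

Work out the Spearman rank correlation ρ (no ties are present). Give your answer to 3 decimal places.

Rank u: 2, 5, 3, 6, 4, 1
Rank v: 4, 3, 6, 5, 1, 2
d = rank(u) − rank(v): -2, 2, -3, 1, 3, -1; Σd² = 28
ρ = 1 − 6Σd² / [n(n²−1)] = 1 − 6×28 / (6×35) = 1 − 168/210 ≈ 0.200

0.200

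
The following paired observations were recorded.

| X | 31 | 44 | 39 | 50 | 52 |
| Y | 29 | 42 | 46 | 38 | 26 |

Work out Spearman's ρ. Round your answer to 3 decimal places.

Rank X: 1, 3, 2, 4, 5
Rank Y: 2, 4, 5, 3, 1
d = rank(X) − rank(Y): -1, -1, -3, 1, 4; Σd² = 28
ρ = 1 − 6Σd² / [n(n²−1)] = 1 − 6×28 / (5×24) = 1 − 168/120 ≈ -0.400

-0.400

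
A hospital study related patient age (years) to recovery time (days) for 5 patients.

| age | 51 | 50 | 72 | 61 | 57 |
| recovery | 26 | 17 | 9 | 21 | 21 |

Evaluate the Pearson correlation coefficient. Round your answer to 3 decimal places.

-0.746

n = 5, Σx = 291, Σy = 94, Σx² = 17255, Σy² = 1928, Σxy = 5302
nΣxy − ΣxΣy = 26510 − 27354 = -844
nΣx² − (Σx)² = 86275 − 84681 = 1594; nΣy² − (Σy)² = 9640 − 8836 = 804
r = -844 / √(1594 × 804) = -844 / 1132.0671 ≈ -0.746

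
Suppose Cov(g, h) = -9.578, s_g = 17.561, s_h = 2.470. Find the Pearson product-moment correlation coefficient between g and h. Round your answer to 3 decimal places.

r = Cov(g,h) / (s_g · s_h) = -9.578 / (17.561 × 2.470)
  = -9.578 / 43.3757 ≈ -0.221

-0.221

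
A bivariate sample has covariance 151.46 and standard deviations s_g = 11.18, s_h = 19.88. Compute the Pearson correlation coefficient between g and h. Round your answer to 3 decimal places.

r = Cov(g,h) / (s_g · s_h) = 151.46 / (11.18 × 19.88)
  = 151.46 / 222.2584 ≈ 0.681

0.681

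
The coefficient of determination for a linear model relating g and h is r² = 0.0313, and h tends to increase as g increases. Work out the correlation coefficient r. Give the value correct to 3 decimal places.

|r| = √0.0313 = 0.177
The association is positive, so r = 0.177.

0.177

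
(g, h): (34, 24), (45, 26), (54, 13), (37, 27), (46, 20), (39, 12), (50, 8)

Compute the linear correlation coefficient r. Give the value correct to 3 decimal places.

n = 7, Σg = 305, Σh = 130, Σg² = 13603, Σh² = 2758, Σgh = 5475
nΣgh − ΣgΣh = 38325 − 39650 = -1325
nΣg² − (Σg)² = 95221 − 93025 = 2196; nΣh² − (Σh)² = 19306 − 16900 = 2406
r = -1325 / √(2196 × 2406) = -1325 / 2298.6031 ≈ -0.576

-0.576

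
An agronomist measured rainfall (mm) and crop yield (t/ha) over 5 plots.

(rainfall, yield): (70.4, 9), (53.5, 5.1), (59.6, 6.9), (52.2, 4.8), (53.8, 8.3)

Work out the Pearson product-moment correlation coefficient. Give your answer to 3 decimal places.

n = 5, Σx = 289.5, Σy = 34.1, Σx² = 16989.85, Σy² = 246.55, Σxy = 2014.79
nΣxy − ΣxΣy = 10073.95 − 9871.95 = 202
nΣx² − (Σx)² = 84949.25 − 83810.25 = 1139; nΣy² − (Σy)² = 1232.75 − 1162.81 = 69.94
r = 202 / √(1139 × 69.94) = 202 / 282.2440 ≈ 0.716

0.716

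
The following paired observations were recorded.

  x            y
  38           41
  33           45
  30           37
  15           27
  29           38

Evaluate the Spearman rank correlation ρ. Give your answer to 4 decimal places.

Rank x: 5, 4, 3, 1, 2
Rank y: 4, 5, 2, 1, 3
d = rank(x) − rank(y): 1, -1, 1, 0, -1; Σd² = 4
ρ = 1 − 6Σd² / [n(n²−1)] = 1 − 6×4 / (5×24) = 1 − 24/120 ≈ 0.8000

0.8000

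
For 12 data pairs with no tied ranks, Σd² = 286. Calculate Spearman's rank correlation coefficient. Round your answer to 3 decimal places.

ρ = 1 − 6Σd² / [n(n²−1)] = 1 − 6×286 / (12×143)
  = 1 − 1716/1716 = 1 − 1.0000 ≈ 0.000

0.000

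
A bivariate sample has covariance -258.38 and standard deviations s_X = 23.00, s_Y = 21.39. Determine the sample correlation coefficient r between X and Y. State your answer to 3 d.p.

-0.525

r = Cov(X,Y) / (s_X · s_Y) = -258.38 / (23.00 × 21.39)
  = -258.38 / 491.9700 ≈ -0.525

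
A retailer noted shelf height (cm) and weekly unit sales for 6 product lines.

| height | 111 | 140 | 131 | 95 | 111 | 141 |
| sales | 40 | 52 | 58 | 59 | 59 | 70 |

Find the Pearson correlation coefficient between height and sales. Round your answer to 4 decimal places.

n = 6, Σx = 729, Σy = 338, Σx² = 90309, Σy² = 19530, Σxy = 41342
nΣxy − ΣxΣy = 248052 − 246402 = 1650
nΣx² − (Σx)² = 541854 − 531441 = 10413; nΣy² − (Σy)² = 117180 − 114244 = 2936
r = 1650 / √(10413 × 2936) = 1650 / 5529.2466 ≈ 0.2984

0.2984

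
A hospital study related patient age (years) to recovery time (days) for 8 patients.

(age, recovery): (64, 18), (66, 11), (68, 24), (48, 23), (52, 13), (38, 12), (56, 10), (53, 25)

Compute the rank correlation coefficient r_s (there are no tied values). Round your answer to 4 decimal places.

Rank age: 6, 7, 8, 2, 3, 1, 5, 4
Rank recovery: 5, 2, 7, 6, 4, 3, 1, 8
d = rank(age) − rank(recovery): 1, 5, 1, -4, -1, -2, 4, -4; Σd² = 80
ρ = 1 − 6Σd² / [n(n²−1)] = 1 − 6×80 / (8×63) = 1 − 480/504 ≈ 0.0476

0.0476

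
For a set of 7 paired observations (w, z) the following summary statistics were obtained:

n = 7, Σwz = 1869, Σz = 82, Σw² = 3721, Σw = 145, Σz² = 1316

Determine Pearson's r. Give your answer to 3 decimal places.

0.338

r = (nΣwz − ΣwΣz) / √[(nΣw² − (Σw)²)(nΣz² − (Σz)²)]
Numerator: 7×1869 − 145×82 = 1193
Denominator: √[(26047 − 21025)(9212 − 6724)] = √[5022 × 2488] = 3534.7894
r = 1193 / 3534.7894 ≈ 0.338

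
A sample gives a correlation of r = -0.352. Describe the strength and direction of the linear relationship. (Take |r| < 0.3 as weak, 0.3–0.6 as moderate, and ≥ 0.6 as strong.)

moderate negative

r = -0.352 < 0 so the relationship is negative.
|r| = 0.352, which falls in the moderate range.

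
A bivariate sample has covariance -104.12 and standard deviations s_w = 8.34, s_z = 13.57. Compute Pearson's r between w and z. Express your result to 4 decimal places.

r = Cov(w,z) / (s_w · s_z) = -104.12 / (8.34 × 13.57)
  = -104.12 / 113.1738 ≈ -0.9200

-0.9200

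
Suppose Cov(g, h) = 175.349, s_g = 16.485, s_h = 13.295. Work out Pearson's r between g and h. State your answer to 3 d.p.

0.800

r = Cov(g,h) / (s_g · s_h) = 175.349 / (16.485 × 13.295)
  = 175.349 / 219.1681 ≈ 0.800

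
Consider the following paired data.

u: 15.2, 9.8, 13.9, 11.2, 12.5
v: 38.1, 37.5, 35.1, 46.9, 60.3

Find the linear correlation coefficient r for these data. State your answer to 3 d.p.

n = 5, Σu = 62.6, Σv = 217.9, Σu² = 801.98, Σv² = 9925.57, Σuv = 2713.54
nΣuv − ΣuΣv = 13567.7 − 13640.54 = -72.84
nΣu² − (Σu)² = 4009.9 − 3918.76 = 91.14; nΣv² − (Σv)² = 49627.85 − 47480.41 = 2147.44
r = -72.84 / √(91.14 × 2147.44) = -72.84 / 442.3999 ≈ -0.165

-0.165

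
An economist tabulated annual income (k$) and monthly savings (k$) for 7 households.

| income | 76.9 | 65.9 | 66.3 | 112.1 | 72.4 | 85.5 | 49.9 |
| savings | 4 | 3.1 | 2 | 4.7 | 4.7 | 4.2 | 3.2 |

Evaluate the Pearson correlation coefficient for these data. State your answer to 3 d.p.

n = 7, Σx = 529, Σy = 25.9, Σx² = 42260.54, Σy² = 101.67, Σxy = 2030.42
nΣxy − ΣxΣy = 14212.94 − 13701.1 = 511.84
nΣx² − (Σx)² = 295823.78 − 279841 = 15982.78; nΣy² − (Σy)² = 711.69 − 670.81 = 40.88
r = 511.84 / √(15982.78 × 40.88) = 511.84 / 808.3168 ≈ 0.633

0.633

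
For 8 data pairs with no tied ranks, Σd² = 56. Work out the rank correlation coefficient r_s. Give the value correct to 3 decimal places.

0.333

ρ = 1 − 6Σd² / [n(n²−1)] = 1 − 6×56 / (8×63)
  = 1 − 336/504 = 1 − 0.6667 ≈ 0.333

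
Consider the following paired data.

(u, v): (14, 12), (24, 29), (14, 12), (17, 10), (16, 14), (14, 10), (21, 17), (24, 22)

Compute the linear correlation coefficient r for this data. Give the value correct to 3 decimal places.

0.893

n = 8, Σu = 144, Σv = 126, Σu² = 2726, Σv² = 2298, Σuv = 2451
nΣuv − ΣuΣv = 19608 − 18144 = 1464
nΣu² − (Σu)² = 21808 − 20736 = 1072; nΣv² − (Σv)² = 18384 − 15876 = 2508
r = 1464 / √(1072 × 2508) = 1464 / 1639.6878 ≈ 0.893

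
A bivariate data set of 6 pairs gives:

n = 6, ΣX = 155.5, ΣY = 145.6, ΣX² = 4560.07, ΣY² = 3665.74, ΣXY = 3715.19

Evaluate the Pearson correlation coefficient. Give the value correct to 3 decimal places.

r = (nΣXY − ΣXΣY) / √[(nΣX² − (ΣX)²)(nΣY² − (ΣY)²)]
Numerator: 6×3715.19 − 155.5×145.6 = -349.66
Denominator: √[(27360.42 − 24180.25)(21994.44 − 21199.36)] = √[3180.17 × 795.08] = 1590.1225
r = -349.66 / 1590.1225 ≈ -0.220

-0.220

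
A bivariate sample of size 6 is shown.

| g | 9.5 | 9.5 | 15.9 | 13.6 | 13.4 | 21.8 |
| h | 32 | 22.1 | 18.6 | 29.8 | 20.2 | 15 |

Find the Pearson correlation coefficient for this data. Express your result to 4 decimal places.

n = 6, Σg = 83.7, Σh = 137.7, Σg² = 1273.07, Σh² = 3379.45, Σgh = 1812.65
nΣgh − ΣgΣh = 10875.9 − 11525.49 = -649.59
nΣg² − (Σg)² = 7638.42 − 7005.69 = 632.73; nΣh² − (Σh)² = 20276.7 − 18961.29 = 1315.41
r = -649.59 / √(632.73 × 1315.41) = -649.59 / 912.3044 ≈ -0.7120

-0.7120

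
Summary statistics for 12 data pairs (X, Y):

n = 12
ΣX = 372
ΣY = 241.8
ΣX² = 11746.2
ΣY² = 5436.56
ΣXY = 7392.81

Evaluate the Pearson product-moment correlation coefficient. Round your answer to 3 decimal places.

r = (nΣXY − ΣXΣY) / √[(nΣX² − (ΣX)²)(nΣY² − (ΣY)²)]
Numerator: 12×7392.81 − 372×241.8 = -1235.88
Denominator: √[(140954.4 − 138384)(65238.72 − 58467.24)] = √[2570.4 × 6771.48] = 4171.9794
r = -1235.88 / 4171.9794 ≈ -0.296

-0.296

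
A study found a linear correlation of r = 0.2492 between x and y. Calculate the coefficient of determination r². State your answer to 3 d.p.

0.062

r² = (0.2492)² = 0.062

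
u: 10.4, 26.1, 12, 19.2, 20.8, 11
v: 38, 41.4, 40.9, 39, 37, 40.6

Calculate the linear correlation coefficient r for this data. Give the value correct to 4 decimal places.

n = 6, Σu = 99.5, Σv = 236.9, Σu² = 1855.65, Σv² = 9369.13, Σuv = 3931.54
nΣuv − ΣuΣv = 23589.24 − 23571.55 = 17.69
nΣu² − (Σu)² = 11133.9 − 9900.25 = 1233.65; nΣv² − (Σv)² = 56214.78 − 56121.61 = 93.17
r = 17.69 / √(1233.65 × 93.17) = 17.69 / 339.0268 ≈ 0.0522

0.0522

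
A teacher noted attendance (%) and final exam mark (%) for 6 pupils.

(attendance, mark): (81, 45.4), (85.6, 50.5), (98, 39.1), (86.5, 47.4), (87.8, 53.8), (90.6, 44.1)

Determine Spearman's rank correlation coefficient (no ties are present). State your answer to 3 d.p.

-0.486

Rank attendance: 1, 2, 6, 3, 4, 5
Rank mark: 3, 5, 1, 4, 6, 2
d = rank(attendance) − rank(mark): -2, -3, 5, -1, -2, 3; Σd² = 52
ρ = 1 − 6Σd² / [n(n²−1)] = 1 − 6×52 / (6×35) = 1 − 312/210 ≈ -0.486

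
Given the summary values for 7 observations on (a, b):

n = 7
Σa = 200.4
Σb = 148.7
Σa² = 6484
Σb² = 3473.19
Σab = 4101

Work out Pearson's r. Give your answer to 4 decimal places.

-0.3221

r = (nΣab − ΣaΣb) / √[(nΣa² − (Σa)²)(nΣb² − (Σb)²)]
Numerator: 7×4101 − 200.4×148.7 = -1092.48
Denominator: √[(45388 − 40160.16)(24312.33 − 22111.69)] = √[5227.84 × 2200.64] = 3391.8422
r = -1092.48 / 3391.8422 ≈ -0.3221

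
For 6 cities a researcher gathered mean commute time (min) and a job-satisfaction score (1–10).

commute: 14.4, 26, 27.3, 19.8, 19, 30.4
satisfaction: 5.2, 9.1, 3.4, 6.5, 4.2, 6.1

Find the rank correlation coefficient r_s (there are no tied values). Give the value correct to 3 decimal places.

Rank commute: 1, 4, 5, 3, 2, 6
Rank satisfaction: 3, 6, 1, 5, 2, 4
d = rank(commute) − rank(satisfaction): -2, -2, 4, -2, 0, 2; Σd² = 32
ρ = 1 − 6Σd² / [n(n²−1)] = 1 − 6×32 / (6×35) = 1 − 192/210 ≈ 0.086

0.086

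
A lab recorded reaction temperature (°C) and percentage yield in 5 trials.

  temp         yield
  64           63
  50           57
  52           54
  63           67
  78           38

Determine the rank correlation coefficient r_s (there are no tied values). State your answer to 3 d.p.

Rank temp: 4, 1, 2, 3, 5
Rank yield: 4, 3, 2, 5, 1
d = rank(temp) − rank(yield): 0, -2, 0, -2, 4; Σd² = 24
ρ = 1 − 6Σd² / [n(n²−1)] = 1 − 6×24 / (5×24) = 1 − 144/120 ≈ -0.200

-0.200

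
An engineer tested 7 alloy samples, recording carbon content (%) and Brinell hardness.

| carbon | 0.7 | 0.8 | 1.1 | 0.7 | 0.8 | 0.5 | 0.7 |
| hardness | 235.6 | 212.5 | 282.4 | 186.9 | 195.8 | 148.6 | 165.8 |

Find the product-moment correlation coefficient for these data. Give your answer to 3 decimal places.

0.870

n = 7, Σx = 5.3, Σy = 1427.6, Σx² = 4.21, Σy² = 303254.22, Σxy = 1123.39
nΣxy − ΣxΣy = 7863.73 − 7566.28 = 297.45
nΣx² − (Σx)² = 29.47 − 28.09 = 1.38; nΣy² − (Σy)² = 2122779.54 − 2038041.76 = 84737.78
r = 297.45 / √(1.38 × 84737.78) = 297.45 / 341.9622 ≈ 0.870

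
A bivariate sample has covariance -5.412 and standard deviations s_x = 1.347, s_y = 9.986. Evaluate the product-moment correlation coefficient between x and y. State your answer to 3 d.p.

r = Cov(x,y) / (s_x · s_y) = -5.412 / (1.347 × 9.986)
  = -5.412 / 13.4511 ≈ -0.402

-0.402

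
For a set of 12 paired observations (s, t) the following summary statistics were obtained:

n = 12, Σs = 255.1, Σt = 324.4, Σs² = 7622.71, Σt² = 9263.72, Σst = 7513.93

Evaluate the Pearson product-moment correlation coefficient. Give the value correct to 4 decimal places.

r = (nΣst − ΣsΣt) / √[(nΣs² − (Σs)²)(nΣt² − (Σt)²)]
Numerator: 12×7513.93 − 255.1×324.4 = 7412.72
Denominator: √[(91472.52 − 65076.01)(111164.64 − 105235.36)] = √[26396.51 × 5929.28] = 12510.4876
r = 7412.72 / 12510.4876 ≈ 0.5925

0.5925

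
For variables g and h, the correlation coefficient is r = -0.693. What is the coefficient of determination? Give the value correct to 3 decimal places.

r² = (-0.693)² = 0.480

0.480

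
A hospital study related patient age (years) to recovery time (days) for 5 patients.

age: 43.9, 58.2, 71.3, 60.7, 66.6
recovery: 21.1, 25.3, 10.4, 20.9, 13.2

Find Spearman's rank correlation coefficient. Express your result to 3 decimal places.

-0.900

Rank age: 1, 2, 5, 3, 4
Rank recovery: 4, 5, 1, 3, 2
d = rank(age) − rank(recovery): -3, -3, 4, 0, 2; Σd² = 38
ρ = 1 − 6Σd² / [n(n²−1)] = 1 − 6×38 / (5×24) = 1 − 228/120 ≈ -0.900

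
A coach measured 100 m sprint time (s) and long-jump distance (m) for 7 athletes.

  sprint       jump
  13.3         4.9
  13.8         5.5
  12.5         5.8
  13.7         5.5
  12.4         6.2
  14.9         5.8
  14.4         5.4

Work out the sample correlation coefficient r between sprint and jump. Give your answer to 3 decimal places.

-0.295

n = 7, Σx = 95, Σy = 39.1, Σx² = 1294.4, Σy² = 219.39, Σxy = 529.98
nΣxy − ΣxΣy = 3709.86 − 3714.5 = -4.64
nΣx² − (Σx)² = 9060.8 − 9025 = 35.8; nΣy² − (Σy)² = 1535.73 − 1528.81 = 6.92
r = -4.64 / √(35.8 × 6.92) = -4.64 / 15.7396 ≈ -0.295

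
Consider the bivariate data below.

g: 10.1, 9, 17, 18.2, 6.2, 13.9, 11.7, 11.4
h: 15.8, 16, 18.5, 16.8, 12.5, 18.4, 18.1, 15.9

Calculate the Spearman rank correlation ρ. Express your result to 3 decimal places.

0.786

Rank g: 3, 2, 7, 8, 1, 6, 5, 4
Rank h: 2, 4, 8, 5, 1, 7, 6, 3
d = rank(g) − rank(h): 1, -2, -1, 3, 0, -1, -1, 1; Σd² = 18
ρ = 1 − 6Σd² / [n(n²−1)] = 1 − 6×18 / (8×63) = 1 − 108/504 ≈ 0.786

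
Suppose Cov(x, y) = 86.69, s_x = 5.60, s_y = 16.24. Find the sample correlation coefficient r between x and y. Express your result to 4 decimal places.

r = Cov(x,y) / (s_x · s_y) = 86.69 / (5.60 × 16.24)
  = 86.69 / 90.9440 ≈ 0.9532

0.9532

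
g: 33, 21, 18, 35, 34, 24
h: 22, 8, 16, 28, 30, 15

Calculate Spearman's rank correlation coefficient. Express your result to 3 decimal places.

0.771

Rank g: 4, 2, 1, 6, 5, 3
Rank h: 4, 1, 3, 5, 6, 2
d = rank(g) − rank(h): 0, 1, -2, 1, -1, 1; Σd² = 8
ρ = 1 − 6Σd² / [n(n²−1)] = 1 − 6×8 / (6×35) = 1 − 48/210 ≈ 0.771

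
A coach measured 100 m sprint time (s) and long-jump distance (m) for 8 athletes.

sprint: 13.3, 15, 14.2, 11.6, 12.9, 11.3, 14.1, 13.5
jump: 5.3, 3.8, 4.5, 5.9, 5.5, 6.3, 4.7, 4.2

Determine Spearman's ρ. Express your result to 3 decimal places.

-0.929

Rank sprint: 4, 8, 7, 2, 3, 1, 6, 5
Rank jump: 5, 1, 3, 7, 6, 8, 4, 2
d = rank(sprint) − rank(jump): -1, 7, 4, -5, -3, -7, 2, 3; Σd² = 162
ρ = 1 − 6Σd² / [n(n²−1)] = 1 − 6×162 / (8×63) = 1 − 972/504 ≈ -0.929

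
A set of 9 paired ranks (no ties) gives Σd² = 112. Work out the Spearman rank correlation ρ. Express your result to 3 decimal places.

0.067

ρ = 1 − 6Σd² / [n(n²−1)] = 1 − 6×112 / (9×80)
  = 1 − 672/720 = 1 − 0.9333 ≈ 0.067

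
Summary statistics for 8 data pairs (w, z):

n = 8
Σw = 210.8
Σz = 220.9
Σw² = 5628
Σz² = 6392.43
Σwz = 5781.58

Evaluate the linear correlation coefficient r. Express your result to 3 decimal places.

r = (nΣwz − ΣwΣz) / √[(nΣw² − (Σw)²)(nΣz² − (Σz)²)]
Numerator: 8×5781.58 − 210.8×220.9 = -313.08
Denominator: √[(45024 − 44436.64)(51139.44 − 48796.81)] = √[587.36 × 2342.63] = 1173.0163
r = -313.08 / 1173.0163 ≈ -0.267

-0.267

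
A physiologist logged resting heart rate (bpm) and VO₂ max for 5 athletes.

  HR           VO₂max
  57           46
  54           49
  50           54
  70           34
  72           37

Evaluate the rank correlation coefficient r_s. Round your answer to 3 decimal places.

Rank HR: 3, 2, 1, 4, 5
Rank VO₂max: 3, 4, 5, 1, 2
d = rank(HR) − rank(VO₂max): 0, -2, -4, 3, 3; Σd² = 38
ρ = 1 − 6Σd² / [n(n²−1)] = 1 − 6×38 / (5×24) = 1 − 228/120 ≈ -0.900

-0.900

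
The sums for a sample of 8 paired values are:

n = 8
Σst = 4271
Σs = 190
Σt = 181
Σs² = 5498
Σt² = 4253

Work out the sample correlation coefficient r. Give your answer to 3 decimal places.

-0.070

r = (nΣst − ΣsΣt) / √[(nΣs² − (Σs)²)(nΣt² − (Σt)²)]
Numerator: 8×4271 − 190×181 = -222
Denominator: √[(43984 − 36100)(34024 − 32761)] = √[7884 × 1263] = 3155.5494
r = -222 / 3155.5494 ≈ -0.070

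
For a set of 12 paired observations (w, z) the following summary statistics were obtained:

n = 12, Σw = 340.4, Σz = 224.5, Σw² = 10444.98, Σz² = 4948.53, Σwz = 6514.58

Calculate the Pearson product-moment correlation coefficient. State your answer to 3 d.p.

r = (nΣwz − ΣwΣz) / √[(nΣw² − (Σw)²)(nΣz² − (Σz)²)]
Numerator: 12×6514.58 − 340.4×224.5 = 1755.16
Denominator: √[(125339.76 − 115872.16)(59382.36 − 50400.25)] = √[9467.6 × 8982.11] = 9221.6606
r = 1755.16 / 9221.6606 ≈ 0.190

0.190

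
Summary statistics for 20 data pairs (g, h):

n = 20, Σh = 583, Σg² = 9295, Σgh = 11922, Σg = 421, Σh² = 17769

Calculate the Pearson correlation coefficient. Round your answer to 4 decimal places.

-0.6047

r = (nΣgh − ΣgΣh) / √[(nΣg² − (Σg)²)(nΣh² − (Σh)²)]
Numerator: 20×11922 − 421×583 = -7003
Denominator: √[(185900 − 177241)(355380 − 339889)] = √[8659 × 15491] = 11581.7343
r = -7003 / 11581.7343 ≈ -0.6047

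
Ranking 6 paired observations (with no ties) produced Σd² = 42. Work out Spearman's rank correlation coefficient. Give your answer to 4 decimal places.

-0.2000

ρ = 1 − 6Σd² / [n(n²−1)] = 1 − 6×42 / (6×35)
  = 1 − 252/210 = 1 − 1.20000 ≈ -0.2000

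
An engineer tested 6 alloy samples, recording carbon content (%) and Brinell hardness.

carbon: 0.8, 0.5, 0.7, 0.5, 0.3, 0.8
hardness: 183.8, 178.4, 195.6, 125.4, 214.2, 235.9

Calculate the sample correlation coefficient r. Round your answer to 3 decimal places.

n = 6, Σx = 3.6, Σy = 1133.3, Σx² = 2.36, Σy² = 221123.97, Σxy = 688.84
nΣxy − ΣxΣy = 4133.04 − 4079.88 = 53.16
nΣx² − (Σx)² = 14.16 − 12.96 = 1.2; nΣy² − (Σy)² = 1326743.82 − 1284368.89 = 42374.93
r = 53.16 / √(1.2 × 42374.93) = 53.16 / 225.4993 ≈ 0.236

0.236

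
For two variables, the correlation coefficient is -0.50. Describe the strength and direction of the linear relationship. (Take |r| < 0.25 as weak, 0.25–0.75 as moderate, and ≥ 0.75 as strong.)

moderate negative

r = -0.50 < 0 so the relationship is negative.
|r| = 0.50, which falls in the moderate range.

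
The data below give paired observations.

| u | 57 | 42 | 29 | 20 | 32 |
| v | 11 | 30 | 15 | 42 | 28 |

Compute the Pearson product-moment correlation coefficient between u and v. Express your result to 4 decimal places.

n = 5, Σu = 180, Σv = 126, Σu² = 7278, Σv² = 3794, Σuv = 4058
nΣuv − ΣuΣv = 20290 − 22680 = -2390
nΣu² − (Σu)² = 36390 − 32400 = 3990; nΣv² − (Σv)² = 18970 − 15876 = 3094
r = -2390 / √(3990 × 3094) = -2390 / 3513.5538 ≈ -0.6802

-0.6802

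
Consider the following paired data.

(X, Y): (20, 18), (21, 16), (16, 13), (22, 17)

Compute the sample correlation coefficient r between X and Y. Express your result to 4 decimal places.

0.8214

n = 4, ΣX = 79, ΣY = 64, ΣX² = 1581, ΣY² = 1038, ΣXY = 1278
nΣXY − ΣXΣY = 5112 − 5056 = 56
nΣX² − (ΣX)² = 6324 − 6241 = 83; nΣY² − (ΣY)² = 4152 − 4096 = 56
r = 56 / √(83 × 56) = 56 / 68.1762 ≈ 0.8214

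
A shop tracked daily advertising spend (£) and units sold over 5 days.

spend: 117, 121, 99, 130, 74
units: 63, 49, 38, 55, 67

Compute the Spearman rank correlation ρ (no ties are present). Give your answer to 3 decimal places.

-0.300

Rank spend: 3, 4, 2, 5, 1
Rank units: 4, 2, 1, 3, 5
d = rank(spend) − rank(units): -1, 2, 1, 2, -4; Σd² = 26
ρ = 1 − 6Σd² / [n(n²−1)] = 1 − 6×26 / (5×24) = 1 − 156/120 ≈ -0.300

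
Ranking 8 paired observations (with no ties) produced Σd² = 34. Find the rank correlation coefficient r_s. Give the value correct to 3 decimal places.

ρ = 1 − 6Σd² / [n(n²−1)] = 1 − 6×34 / (8×63)
  = 1 − 204/504 = 1 − 0.4048 ≈ 0.595

0.595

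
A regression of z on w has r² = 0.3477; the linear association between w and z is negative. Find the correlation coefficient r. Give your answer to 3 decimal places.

|r| = √0.3477 = 0.590
The association is negative, so r = −0.590.

-0.590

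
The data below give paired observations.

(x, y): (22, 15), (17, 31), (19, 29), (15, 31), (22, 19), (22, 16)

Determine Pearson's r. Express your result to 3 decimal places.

n = 6, Σx = 117, Σy = 141, Σx² = 2327, Σy² = 3605, Σxy = 2643
nΣxy − ΣxΣy = 15858 − 16497 = -639
nΣx² − (Σx)² = 13962 − 13689 = 273; nΣy² − (Σy)² = 21630 − 19881 = 1749
r = -639 / √(273 × 1749) = -639 / 690.9971 ≈ -0.925

-0.925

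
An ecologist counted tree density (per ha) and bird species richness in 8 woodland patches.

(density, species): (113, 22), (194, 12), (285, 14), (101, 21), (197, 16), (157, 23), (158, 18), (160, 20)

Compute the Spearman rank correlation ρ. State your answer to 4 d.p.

Rank density: 2, 6, 8, 1, 7, 3, 4, 5
Rank species: 7, 1, 2, 6, 3, 8, 4, 5
d = rank(density) − rank(species): -5, 5, 6, -5, 4, -5, 0, 0; Σd² = 152
ρ = 1 − 6Σd² / [n(n²−1)] = 1 − 6×152 / (8×63) = 1 − 912/504 ≈ -0.8095

-0.8095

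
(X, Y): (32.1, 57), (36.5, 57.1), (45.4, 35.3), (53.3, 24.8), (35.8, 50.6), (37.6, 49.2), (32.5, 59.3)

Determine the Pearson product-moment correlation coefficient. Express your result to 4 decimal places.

-0.9782

n = 7, ΣX = 273.2, ΣY = 333.3, ΣX² = 11016.36, ΣY² = 16868.03, ΣXY = 12426.96
nΣXY − ΣXΣY = 86988.72 − 91057.56 = -4068.84
nΣX² − (ΣX)² = 77114.52 − 74638.24 = 2476.28; nΣY² − (ΣY)² = 118076.21 − 111088.89 = 6987.32
r = -4068.84 / √(2476.28 × 6987.32) = -4068.84 / 4159.6347 ≈ -0.9782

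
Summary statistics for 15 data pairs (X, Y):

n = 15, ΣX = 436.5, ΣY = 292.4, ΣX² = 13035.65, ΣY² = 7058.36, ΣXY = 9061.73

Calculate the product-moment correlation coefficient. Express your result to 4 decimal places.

r = (nΣXY − ΣXΣY) / √[(nΣX² − (ΣX)²)(nΣY² − (ΣY)²)]
Numerator: 15×9061.73 − 436.5×292.4 = 8293.35
Denominator: √[(195534.75 − 190532.25)(105875.4 − 85497.76)] = √[5002.5 × 20377.64] = 10096.4917
r = 8293.35 / 10096.4917 ≈ 0.8214

0.8214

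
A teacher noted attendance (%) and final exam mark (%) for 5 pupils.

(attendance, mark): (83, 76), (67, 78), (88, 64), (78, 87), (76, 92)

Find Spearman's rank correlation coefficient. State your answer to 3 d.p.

Rank attendance: 4, 1, 5, 3, 2
Rank mark: 2, 3, 1, 4, 5
d = rank(attendance) − rank(mark): 2, -2, 4, -1, -3; Σd² = 34
ρ = 1 − 6Σd² / [n(n²−1)] = 1 − 6×34 / (5×24) = 1 − 204/120 ≈ -0.700

-0.700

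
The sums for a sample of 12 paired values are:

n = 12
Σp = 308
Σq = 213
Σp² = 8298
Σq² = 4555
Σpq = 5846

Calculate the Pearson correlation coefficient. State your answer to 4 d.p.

0.6874

r = (nΣpq − ΣpΣq) / √[(nΣp² − (Σp)²)(nΣq² − (Σq)²)]
Numerator: 12×5846 − 308×213 = 4548
Denominator: √[(99576 − 94864)(54660 − 45369)] = √[4712 × 9291] = 6616.5846
r = 4548 / 6616.5846 ≈ 0.6874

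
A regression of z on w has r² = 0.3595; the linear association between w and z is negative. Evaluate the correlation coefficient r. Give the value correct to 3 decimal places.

|r| = √0.3595 = 0.600
The association is negative, so r = −0.600.

-0.600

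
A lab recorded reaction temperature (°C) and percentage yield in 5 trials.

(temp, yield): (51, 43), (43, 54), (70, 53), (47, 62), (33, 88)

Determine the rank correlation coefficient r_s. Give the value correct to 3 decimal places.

-0.800

Rank temp: 4, 2, 5, 3, 1
Rank yield: 1, 3, 2, 4, 5
d = rank(temp) − rank(yield): 3, -1, 3, -1, -4; Σd² = 36
ρ = 1 − 6Σd² / [n(n²−1)] = 1 − 6×36 / (5×24) = 1 − 216/120 ≈ -0.800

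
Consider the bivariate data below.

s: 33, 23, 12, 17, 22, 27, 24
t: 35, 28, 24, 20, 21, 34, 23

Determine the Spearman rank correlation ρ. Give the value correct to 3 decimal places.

0.714

Rank s: 7, 4, 1, 2, 3, 6, 5
Rank t: 7, 5, 4, 1, 2, 6, 3
d = rank(s) − rank(t): 0, -1, -3, 1, 1, 0, 2; Σd² = 16
ρ = 1 − 6Σd² / [n(n²−1)] = 1 − 6×16 / (7×48) = 1 − 96/336 ≈ 0.714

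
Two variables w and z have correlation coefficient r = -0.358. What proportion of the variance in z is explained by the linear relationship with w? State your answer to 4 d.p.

0.1282

r² = (-0.358)² = 0.1282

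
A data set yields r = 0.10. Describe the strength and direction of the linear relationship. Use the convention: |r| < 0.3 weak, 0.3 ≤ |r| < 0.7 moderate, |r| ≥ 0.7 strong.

weak positive

r = 0.10 > 0 so the relationship is positive.
|r| = 0.10, which falls in the weak range.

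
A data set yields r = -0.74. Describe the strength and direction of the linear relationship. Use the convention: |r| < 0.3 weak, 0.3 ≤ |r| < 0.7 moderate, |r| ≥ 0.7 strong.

r = -0.74 < 0 so the relationship is negative.
|r| = 0.74, which falls in the strong range.

strong negative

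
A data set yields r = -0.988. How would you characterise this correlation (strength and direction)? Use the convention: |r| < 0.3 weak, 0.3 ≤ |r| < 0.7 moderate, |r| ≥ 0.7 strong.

r = -0.988 < 0 so the relationship is negative.
|r| = 0.988, which falls in the strong range.

strong negative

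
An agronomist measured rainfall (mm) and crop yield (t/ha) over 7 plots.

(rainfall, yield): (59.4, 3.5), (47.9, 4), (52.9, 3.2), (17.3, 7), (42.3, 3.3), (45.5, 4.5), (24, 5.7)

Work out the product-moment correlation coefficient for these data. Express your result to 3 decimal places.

-0.912

n = 7, Σx = 289.3, Σy = 31.2, Σx² = 13356.01, Σy² = 151.12, Σxy = 1171.02
nΣxy − ΣxΣy = 8197.14 − 9026.16 = -829.02
nΣx² − (Σx)² = 93492.07 − 83694.49 = 9797.58; nΣy² − (Σy)² = 1057.84 − 973.44 = 84.4
r = -829.02 / √(9797.58 × 84.4) = -829.02 / 909.3491 ≈ -0.912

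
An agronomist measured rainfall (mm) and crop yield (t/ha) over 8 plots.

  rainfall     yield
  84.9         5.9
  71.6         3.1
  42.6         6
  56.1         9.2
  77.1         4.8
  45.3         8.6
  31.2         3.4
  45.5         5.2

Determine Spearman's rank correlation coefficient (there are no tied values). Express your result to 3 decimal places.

Rank rainfall: 8, 6, 2, 5, 7, 3, 1, 4
Rank yield: 5, 1, 6, 8, 3, 7, 2, 4
d = rank(rainfall) − rank(yield): 3, 5, -4, -3, 4, -4, -1, 0; Σd² = 92
ρ = 1 − 6Σd² / [n(n²−1)] = 1 − 6×92 / (8×63) = 1 − 552/504 ≈ -0.095

-0.095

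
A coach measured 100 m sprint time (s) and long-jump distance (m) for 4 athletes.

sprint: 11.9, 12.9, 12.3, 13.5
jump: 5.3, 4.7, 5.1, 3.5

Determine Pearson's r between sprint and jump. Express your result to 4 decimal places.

-0.9509

n = 4, Σx = 50.6, Σy = 18.6, Σx² = 641.56, Σy² = 88.44, Σxy = 233.68
nΣxy − ΣxΣy = 934.72 − 941.16 = -6.44
nΣx² − (Σx)² = 2566.24 − 2560.36 = 5.88; nΣy² − (Σy)² = 353.76 − 345.96 = 7.8
r = -6.44 / √(5.88 × 7.8) = -6.44 / 6.7723 ≈ -0.9509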